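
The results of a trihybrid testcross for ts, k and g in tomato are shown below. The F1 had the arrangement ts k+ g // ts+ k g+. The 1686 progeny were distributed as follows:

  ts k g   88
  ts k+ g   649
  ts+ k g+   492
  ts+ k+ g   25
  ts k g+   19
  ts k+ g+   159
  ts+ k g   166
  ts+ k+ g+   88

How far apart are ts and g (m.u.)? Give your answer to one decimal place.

21.9 m.u.

The two rarest classes, ts+ k+ g and ts k g+, are the double crossovers. Comparing them with the parentals, only the ts allele has switched, so ts is the middle locus and the order is g – ts – k.
Crossovers in the g–ts interval produce the single-crossover classes ts k+ g+ and ts+ k g (159 + 166 = 325) plus the double crossovers (44).
RF(g–ts) = (325 + 44) / 1686 = 369/1686 = 0.2189 → 21.9 m.u.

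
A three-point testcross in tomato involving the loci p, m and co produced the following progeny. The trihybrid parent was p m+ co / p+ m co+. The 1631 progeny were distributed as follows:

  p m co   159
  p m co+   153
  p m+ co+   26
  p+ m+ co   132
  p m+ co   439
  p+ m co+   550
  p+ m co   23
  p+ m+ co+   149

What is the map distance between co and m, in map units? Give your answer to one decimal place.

21.9 map units

The two rarest classes, p m+ co+ and p+ m co, are the double crossovers. Comparing them with the parentals, only the co allele has switched, so co is the middle locus and the order is m – co – p.
Crossovers in the m–co interval produce the single-crossover classes p m co and p+ m+ co+ (159 + 149 = 308) plus the double crossovers (49).
RF(m–co) = (308 + 49) / 1631 = 357/1631 = 0.2189 → 21.9 map units.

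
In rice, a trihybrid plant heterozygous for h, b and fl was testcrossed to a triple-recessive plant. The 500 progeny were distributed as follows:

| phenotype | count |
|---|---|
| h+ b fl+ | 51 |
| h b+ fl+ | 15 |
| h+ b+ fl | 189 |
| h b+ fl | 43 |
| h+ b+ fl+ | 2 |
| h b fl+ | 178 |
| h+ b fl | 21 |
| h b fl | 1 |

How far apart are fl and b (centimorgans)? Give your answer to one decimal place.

The two most frequent reciprocal classes, h+ b+ fl and h b fl+, are the parental types, so the F1 was h+ b+ fl / h b fl+.
The two rarest classes, h+ b+ fl+ and h b fl, are the double crossovers. Comparing them with the parentals, only the fl allele has switched, so fl is the middle locus and the order is b – fl – h.
Crossovers in the b–fl interval produce the single-crossover classes h+ b fl and h b+ fl+ (21 + 15 = 36) plus the double crossovers (3).
RF(b–fl) = (36 + 3) / 500 = 39/500 = 0.0780 → 7.8 centimorgans.

7.8 centimorgans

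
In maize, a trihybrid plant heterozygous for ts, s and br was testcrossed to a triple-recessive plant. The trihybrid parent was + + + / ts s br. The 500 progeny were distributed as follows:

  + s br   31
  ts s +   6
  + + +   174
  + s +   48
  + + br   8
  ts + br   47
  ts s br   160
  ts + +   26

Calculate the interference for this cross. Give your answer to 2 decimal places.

The two rarest classes, + + br and ts s +, are the double crossovers. Comparing them with the parentals, only the br allele has switched, so br is the middle locus and the order is ts – br – s.
ts–br: (57 + 14)/500 = 0.1420; br–s: (95 + 14)/500 = 0.2180.
Expected DCO frequency = 0.1420 × 0.2180 ≈ 0.03096; observed = 14/500 ≈ 0.02800.
Coefficient of coincidence = 0.02800/0.03096 ≈ 0.90; interference = 1 − 0.90 = 0.10.

0.10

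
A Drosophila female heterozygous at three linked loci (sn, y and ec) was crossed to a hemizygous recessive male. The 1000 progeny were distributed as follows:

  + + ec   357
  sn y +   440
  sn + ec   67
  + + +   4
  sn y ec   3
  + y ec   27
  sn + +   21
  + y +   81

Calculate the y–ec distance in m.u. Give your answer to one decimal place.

The two most frequent reciprocal classes, + + ec and sn y +, are the parental types, so the F1 was + + ec / sn y +.
The two rarest classes, + + + and sn y ec, are the double crossovers. Comparing them with the parentals, only the ec allele has switched, so ec is the middle locus and the order is y – ec – sn.
Crossovers in the y–ec interval produce the single-crossover classes + y ec and sn + + (27 + 21 = 48) plus the double crossovers (7).
RF(y–ec) = (48 + 7) / 1000 = 55/1000 = 0.0550 → 5.5 m.u.

5.5 m.u.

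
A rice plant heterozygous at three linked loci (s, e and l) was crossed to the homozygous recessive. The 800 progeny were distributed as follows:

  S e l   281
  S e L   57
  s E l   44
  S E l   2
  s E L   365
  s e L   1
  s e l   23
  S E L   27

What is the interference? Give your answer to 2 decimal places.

The two most frequent reciprocal classes, S e l and s E L, are the parental types, so the F1 was S e l / s E L.
The two rarest classes, S E l and s e L, are the double crossovers. Comparing them with the parentals, only the e allele has switched, so e is the middle locus and the order is l – e – s.
l–e: (101 + 3)/800 = 0.1300; e–s: (50 + 3)/800 = 0.0663.
Expected DCO frequency = 0.1300 × 0.0663 ≈ 0.00862; observed = 3/800 ≈ 0.00375.
Coefficient of coincidence = 0.00375/0.00862 ≈ 0.44; interference = 1 − 0.44 = 0.56.

0.56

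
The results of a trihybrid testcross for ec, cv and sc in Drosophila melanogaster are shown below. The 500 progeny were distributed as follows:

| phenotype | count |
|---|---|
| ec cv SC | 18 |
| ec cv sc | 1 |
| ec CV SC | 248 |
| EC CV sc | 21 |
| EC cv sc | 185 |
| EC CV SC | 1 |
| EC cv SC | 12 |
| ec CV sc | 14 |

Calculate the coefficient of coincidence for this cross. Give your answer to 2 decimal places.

0.87

The two most frequent reciprocal classes, ec CV SC and EC cv sc, are the parental types, so the F1 was ec CV SC / EC cv sc.
The two rarest classes, EC CV SC and ec cv sc, are the double crossovers. Comparing them with the parentals, only the ec allele has switched, so ec is the middle locus and the order is cv – ec – sc.
cv–ec: (39 + 2)/500 = 0.0820; ec–sc: (26 + 2)/500 = 0.0560.
Expected DCO frequency = 0.0820 × 0.0560 ≈ 0.00459; observed = 2/500 ≈ 0.00400.
Coefficient of coincidence = 0.00400/0.00459 ≈ 0.87.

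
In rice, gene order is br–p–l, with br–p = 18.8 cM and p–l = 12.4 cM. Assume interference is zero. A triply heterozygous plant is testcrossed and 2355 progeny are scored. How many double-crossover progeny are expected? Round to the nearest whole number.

Map distances give recombination frequencies of 0.188 and 0.124 for the two intervals.
With no interference, expected double-crossover frequency = 0.188 × 0.124 = 0.02331.
Expected number = 0.02331 × 2355 = 54.90 ≈ 55.

55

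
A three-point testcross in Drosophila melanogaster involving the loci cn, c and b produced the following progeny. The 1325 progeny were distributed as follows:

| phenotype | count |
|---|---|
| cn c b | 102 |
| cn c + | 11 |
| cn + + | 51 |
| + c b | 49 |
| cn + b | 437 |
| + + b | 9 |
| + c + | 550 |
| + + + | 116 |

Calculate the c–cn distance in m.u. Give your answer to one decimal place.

The two most frequent reciprocal classes, + c + and cn + b, are the parental types, so the F1 was + c + / cn + b.
The two rarest classes, cn c + and + + b, are the double crossovers. Comparing them with the parentals, only the cn allele has switched, so cn is the middle locus and the order is b – cn – c.
Crossovers in the cn–c interval produce the single-crossover classes + + + and cn c b (116 + 102 = 218) plus the double crossovers (20).
RF(cn–c) = (218 + 20) / 1325 = 238/1325 = 0.1796 → 18.0 m.u.

18.0 m.u.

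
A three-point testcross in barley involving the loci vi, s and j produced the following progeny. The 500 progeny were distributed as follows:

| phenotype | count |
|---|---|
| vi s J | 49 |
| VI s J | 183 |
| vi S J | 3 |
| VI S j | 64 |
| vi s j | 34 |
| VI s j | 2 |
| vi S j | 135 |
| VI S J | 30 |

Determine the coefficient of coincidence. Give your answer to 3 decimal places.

0.307

The two most frequent reciprocal classes, vi S j and VI s J, are the parental types, so the F1 was vi S j / VI s J.
The two rarest classes, vi S J and VI s j, are the double crossovers. Comparing them with the parentals, only the j allele has switched, so j is the middle locus and the order is s – j – vi.
s–j: (64 + 5)/500 = 0.1380; j–vi: (113 + 5)/500 = 0.2360.
Expected DCO frequency = 0.1380 × 0.2360 ≈ 0.03257; observed = 5/500 ≈ 0.01000.
Coefficient of coincidence = 0.01000/0.03257 ≈ 0.307.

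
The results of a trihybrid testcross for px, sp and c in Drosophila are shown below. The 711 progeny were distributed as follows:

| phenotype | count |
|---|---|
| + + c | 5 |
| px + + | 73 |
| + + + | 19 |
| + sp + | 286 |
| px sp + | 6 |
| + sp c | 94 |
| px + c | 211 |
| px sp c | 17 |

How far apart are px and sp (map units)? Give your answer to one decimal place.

6.6 map units

The two most frequent reciprocal classes, px + c and + sp +, are the parental types, so the F1 was px + c / + sp +.
The two rarest classes, + + c and px sp +, are the double crossovers. Comparing them with the parentals, only the px allele has switched, so px is the middle locus and the order is sp – px – c.
Crossovers in the sp–px interval produce the single-crossover classes px sp c and + + + (17 + 19 = 36) plus the double crossovers (11).
RF(sp–px) = (36 + 11) / 711 = 47/711 = 0.0661 → 6.6 map units.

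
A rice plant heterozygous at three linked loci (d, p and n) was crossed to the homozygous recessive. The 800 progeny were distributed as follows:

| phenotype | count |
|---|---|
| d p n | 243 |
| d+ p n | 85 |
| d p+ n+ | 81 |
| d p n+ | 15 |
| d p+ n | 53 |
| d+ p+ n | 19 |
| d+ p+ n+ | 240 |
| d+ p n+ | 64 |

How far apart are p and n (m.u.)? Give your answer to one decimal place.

18.9 m.u.

The two most frequent reciprocal classes, d p n and d+ p+ n+, are the parental types, so the F1 was d p n / d+ p+ n+.
The two rarest classes, d p n+ and d+ p+ n, are the double crossovers. Comparing them with the parentals, only the n allele has switched, so n is the middle locus and the order is p – n – d.
Crossovers in the p–n interval produce the single-crossover classes d p+ n and d+ p n+ (53 + 64 = 117) plus the double crossovers (34).
RF(p–n) = (117 + 34) / 800 = 151/800 = 0.1888 → 18.9 m.u.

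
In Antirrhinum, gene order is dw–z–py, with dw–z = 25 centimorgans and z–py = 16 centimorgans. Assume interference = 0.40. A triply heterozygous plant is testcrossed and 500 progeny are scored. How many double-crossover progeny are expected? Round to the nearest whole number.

Map distances give recombination frequencies of 0.250 and 0.160 for the two intervals.
With interference 0.40 (so coincidence = 0.60), expected double-crossover frequency = 0.250 × 0.160 × 0.60 = 0.02400.
Expected number = 0.02400 × 500 = 12.00 ≈ 12.

12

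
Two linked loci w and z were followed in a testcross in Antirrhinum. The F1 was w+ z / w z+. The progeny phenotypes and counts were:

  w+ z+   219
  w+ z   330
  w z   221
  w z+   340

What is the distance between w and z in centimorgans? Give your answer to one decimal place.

39.6 centimorgans

The recombinant classes are w+ z+ and w z: 219 + 221 = 440.
Recombination frequency = 440/1110 = 0.3964 ≈ 39.6%, i.e. 39.6 centimorgans.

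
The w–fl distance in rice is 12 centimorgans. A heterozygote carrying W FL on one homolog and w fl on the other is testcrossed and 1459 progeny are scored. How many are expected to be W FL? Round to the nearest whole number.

A map distance of 12 centimorgans corresponds to a recombination frequency of 0.120.
The F1 is W FL / w fl, so W FL is a parental gamete class with expected frequency (1 − r)/2 = 0.880/2 = 0.4400.
Expected number = 0.4400 × 1459 = 641.96 ≈ 642.

642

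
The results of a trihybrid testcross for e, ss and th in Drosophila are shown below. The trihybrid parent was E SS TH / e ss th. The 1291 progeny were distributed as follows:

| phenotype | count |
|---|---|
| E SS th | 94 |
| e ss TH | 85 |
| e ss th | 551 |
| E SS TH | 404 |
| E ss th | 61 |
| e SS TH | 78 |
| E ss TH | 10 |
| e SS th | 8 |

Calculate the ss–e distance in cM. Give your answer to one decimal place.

The two rarest classes, E ss TH and e SS th, are the double crossovers. Comparing them with the parentals, only the ss allele has switched, so ss is the middle locus and the order is e – ss – th.
Crossovers in the e–ss interval produce the single-crossover classes e SS TH and E ss th (78 + 61 = 139) plus the double crossovers (18).
RF(e–ss) = (139 + 18) / 1291 = 157/1291 = 0.1216 → 12.2 cM.

12.2 cM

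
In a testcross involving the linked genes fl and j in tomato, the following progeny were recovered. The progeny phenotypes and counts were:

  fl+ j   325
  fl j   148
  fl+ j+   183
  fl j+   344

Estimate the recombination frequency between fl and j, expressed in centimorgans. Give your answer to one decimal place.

The two most frequent classes, fl+ j (325) and fl j+ (344), are the parental types, so the F1 was fl+ j / fl j+.
The recombinant classes are fl+ j+ and fl j: 183 + 148 = 331.
Recombination frequency = 331/1000 = 0.3310 ≈ 33.1%, i.e. 33.1 centimorgans.

33.1 centimorgans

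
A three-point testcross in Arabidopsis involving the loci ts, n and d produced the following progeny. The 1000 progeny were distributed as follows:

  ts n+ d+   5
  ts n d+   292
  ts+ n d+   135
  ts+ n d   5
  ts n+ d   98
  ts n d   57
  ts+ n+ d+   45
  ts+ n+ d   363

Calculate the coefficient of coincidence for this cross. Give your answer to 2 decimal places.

0.37

The two most frequent reciprocal classes, ts+ n+ d and ts n d+, are the parental types, so the F1 was ts+ n+ d / ts n d+.
The two rarest classes, ts+ n d and ts n+ d+, are the double crossovers. Comparing them with the parentals, only the n allele has switched, so n is the middle locus and the order is d – n – ts.
d–n: (102 + 10)/1000 = 0.1120; n–ts: (233 + 10)/1000 = 0.2430.
Expected DCO frequency = 0.1120 × 0.2430 ≈ 0.02722; observed = 10/1000 ≈ 0.01000.
Coefficient of coincidence = 0.01000/0.02722 ≈ 0.37.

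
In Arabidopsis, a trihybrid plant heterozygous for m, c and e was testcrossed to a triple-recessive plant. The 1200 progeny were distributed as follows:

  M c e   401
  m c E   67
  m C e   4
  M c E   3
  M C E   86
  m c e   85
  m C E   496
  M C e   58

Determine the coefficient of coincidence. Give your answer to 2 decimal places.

The two most frequent reciprocal classes, M c e and m C E, are the parental types, so the F1 was M c e / m C E.
The two rarest classes, M c E and m C e, are the double crossovers. Comparing them with the parentals, only the e allele has switched, so e is the middle locus and the order is m – e – c.
m–e: (171 + 7)/1200 = 0.1483; e–c: (125 + 7)/1200 = 0.1100.
Expected DCO frequency = 0.1483 × 0.1100 ≈ 0.01631; observed = 7/1200 ≈ 0.00583.
Coefficient of coincidence = 0.00583/0.01631 ≈ 0.36.

0.36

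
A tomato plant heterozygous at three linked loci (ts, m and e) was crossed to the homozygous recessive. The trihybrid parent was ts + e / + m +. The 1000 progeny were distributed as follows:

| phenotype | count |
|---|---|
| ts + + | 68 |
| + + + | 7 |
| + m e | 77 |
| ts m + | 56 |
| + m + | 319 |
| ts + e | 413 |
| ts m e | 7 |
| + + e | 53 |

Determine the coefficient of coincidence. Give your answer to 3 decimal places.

The two rarest classes, ts m e and + + +, are the double crossovers. Comparing them with the parentals, only the m allele has switched, so m is the middle locus and the order is e – m – ts.
e–m: (145 + 14)/1000 = 0.1590; m–ts: (109 + 14)/1000 = 0.1230.
Expected DCO frequency = 0.1590 × 0.1230 ≈ 0.01956; observed = 14/1000 ≈ 0.01400.
Coefficient of coincidence = 0.01400/0.01956 ≈ 0.716.

0.716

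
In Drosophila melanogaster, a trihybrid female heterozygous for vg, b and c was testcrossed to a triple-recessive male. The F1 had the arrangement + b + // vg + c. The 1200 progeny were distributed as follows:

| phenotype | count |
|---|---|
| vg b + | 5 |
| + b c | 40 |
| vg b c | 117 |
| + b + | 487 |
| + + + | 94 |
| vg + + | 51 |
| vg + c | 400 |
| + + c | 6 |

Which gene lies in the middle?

vg

The two rarest classes, vg b + and + + c, are the double crossovers. Comparing them with the parentals, only the vg allele has switched, so vg is the middle locus and the order is c – vg – b.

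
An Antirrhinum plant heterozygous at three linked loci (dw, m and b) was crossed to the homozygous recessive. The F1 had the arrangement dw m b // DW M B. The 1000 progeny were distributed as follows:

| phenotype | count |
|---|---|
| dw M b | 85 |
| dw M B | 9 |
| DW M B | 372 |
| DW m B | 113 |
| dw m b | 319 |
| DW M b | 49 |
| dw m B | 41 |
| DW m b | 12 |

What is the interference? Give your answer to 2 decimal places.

The two rarest classes, DW m b and dw M B, are the double crossovers. Comparing them with the parentals, only the dw allele has switched, so dw is the middle locus and the order is m – dw – b.
m–dw: (198 + 21)/1000 = 0.2190; dw–b: (90 + 21)/1000 = 0.1110.
Expected DCO frequency = 0.2190 × 0.1110 ≈ 0.02431; observed = 21/1000 ≈ 0.02100.
Coefficient of coincidence = 0.02100/0.02431 ≈ 0.86; interference = 1 − 0.86 = 0.14.

0.14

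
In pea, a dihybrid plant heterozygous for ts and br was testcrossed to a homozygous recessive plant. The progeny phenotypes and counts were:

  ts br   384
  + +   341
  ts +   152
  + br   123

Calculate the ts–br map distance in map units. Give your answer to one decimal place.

27.5 map units

The two most frequent classes, + + (341) and ts br (384), are the parental types, so the F1 was + + / ts br.
The recombinant classes are + br and ts +: 123 + 152 = 275.
Recombination frequency = 275/1000 = 0.2750 ≈ 27.5%, i.e. 27.5 map units.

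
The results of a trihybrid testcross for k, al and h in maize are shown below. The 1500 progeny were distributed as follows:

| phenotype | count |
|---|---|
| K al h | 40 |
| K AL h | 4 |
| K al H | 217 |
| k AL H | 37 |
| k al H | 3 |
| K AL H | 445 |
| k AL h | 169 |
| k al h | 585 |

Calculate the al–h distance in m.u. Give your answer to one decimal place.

26.2 m.u.

The two most frequent reciprocal classes, K AL H and k al h, are the parental types, so the F1 was K AL H / k al h.
The two rarest classes, K AL h and k al H, are the double crossovers. Comparing them with the parentals, only the h allele has switched, so h is the middle locus and the order is al – h – k.
Crossovers in the al–h interval produce the single-crossover classes K al H and k AL h (217 + 169 = 386) plus the double crossovers (7).
RF(al–h) = (386 + 7) / 1500 = 393/1500 = 0.2620 → 26.2 m.u.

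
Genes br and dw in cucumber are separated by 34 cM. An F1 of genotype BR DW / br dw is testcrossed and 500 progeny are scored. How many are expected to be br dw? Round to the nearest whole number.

165

A map distance of 34 cM corresponds to a recombination frequency of 0.340.
The F1 is BR DW / br dw, so br dw is a parental gamete class with expected frequency (1 − r)/2 = 0.660/2 = 0.3300.
Expected number = 0.3300 × 500 = 165.00 ≈ 165.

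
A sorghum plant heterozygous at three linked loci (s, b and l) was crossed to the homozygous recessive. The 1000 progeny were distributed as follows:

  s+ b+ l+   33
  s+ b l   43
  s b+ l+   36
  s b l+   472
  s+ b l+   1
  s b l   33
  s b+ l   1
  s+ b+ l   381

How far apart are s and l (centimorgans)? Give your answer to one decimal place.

The two most frequent reciprocal classes, s b l+ and s+ b+ l, are the parental types, so the F1 was s b l+ / s+ b+ l.
The two rarest classes, s+ b l+ and s b+ l, are the double crossovers. Comparing them with the parentals, only the s allele has switched, so s is the middle locus and the order is b – s – l.
Crossovers in the s–l interval produce the single-crossover classes s b l and s+ b+ l+ (33 + 33 = 66) plus the double crossovers (2).
RF(s–l) = (66 + 2) / 1000 = 68/1000 = 0.0680 → 6.8 centimorgans.

6.8 centimorgans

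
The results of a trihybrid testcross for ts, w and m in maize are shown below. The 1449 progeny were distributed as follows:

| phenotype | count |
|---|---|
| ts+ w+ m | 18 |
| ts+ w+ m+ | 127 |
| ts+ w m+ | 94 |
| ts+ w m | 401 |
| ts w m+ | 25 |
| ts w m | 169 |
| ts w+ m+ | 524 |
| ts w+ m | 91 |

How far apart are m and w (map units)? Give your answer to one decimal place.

The two most frequent reciprocal classes, ts w+ m+ and ts+ w m, are the parental types, so the F1 was ts w+ m+ / ts+ w m.
The two rarest classes, ts w m+ and ts+ w+ m, are the double crossovers. Comparing them with the parentals, only the w allele has switched, so w is the middle locus and the order is ts – w – m.
Crossovers in the w–m interval produce the single-crossover classes ts w+ m and ts+ w m+ (91 + 94 = 185) plus the double crossovers (43).
RF(w–m) = (185 + 43) / 1449 = 228/1449 = 0.1573 → 15.7 map units.

15.7 map units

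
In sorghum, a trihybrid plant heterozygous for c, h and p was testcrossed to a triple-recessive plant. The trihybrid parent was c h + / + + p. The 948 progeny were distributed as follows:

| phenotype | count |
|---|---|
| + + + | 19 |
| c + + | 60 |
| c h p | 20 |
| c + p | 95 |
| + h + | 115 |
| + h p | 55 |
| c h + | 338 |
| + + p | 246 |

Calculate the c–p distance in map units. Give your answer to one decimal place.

The two rarest classes, c h p and + + +, are the double crossovers. Comparing them with the parentals, only the p allele has switched, so p is the middle locus and the order is c – p – h.
Crossovers in the c–p interval produce the single-crossover classes + h + and c + p (115 + 95 = 210) plus the double crossovers (39).
RF(c–p) = (210 + 39) / 948 = 249/948 = 0.2627 → 26.3 map units.

26.3 map units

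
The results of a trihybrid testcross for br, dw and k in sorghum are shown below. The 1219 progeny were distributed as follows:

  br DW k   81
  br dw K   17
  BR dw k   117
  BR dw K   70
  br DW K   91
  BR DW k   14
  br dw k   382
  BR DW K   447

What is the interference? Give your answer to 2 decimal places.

The two most frequent reciprocal classes, br dw k and BR DW K, are the parental types, so the F1 was br dw k / BR DW K.
The two rarest classes, br dw K and BR DW k, are the double crossovers. Comparing them with the parentals, only the k allele has switched, so k is the middle locus and the order is br – k – dw.
br–k: (208 + 31)/1219 = 0.1961; k–dw: (151 + 31)/1219 = 0.1493.
Expected DCO frequency = 0.1961 × 0.1493 ≈ 0.02928; observed = 31/1219 ≈ 0.02543.
Coefficient of coincidence = 0.02543/0.02928 ≈ 0.87; interference = 1 − 0.87 = 0.13.

0.13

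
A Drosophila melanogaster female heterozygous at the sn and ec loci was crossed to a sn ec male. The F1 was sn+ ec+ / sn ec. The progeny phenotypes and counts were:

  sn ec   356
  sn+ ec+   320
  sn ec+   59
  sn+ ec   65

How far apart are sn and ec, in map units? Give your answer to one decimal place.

The recombinant classes are sn+ ec and sn ec+: 65 + 59 = 124.
Recombination frequency = 124/800 = 0.1550 ≈ 15.5%, i.e. 15.5 map units.

15.5 map units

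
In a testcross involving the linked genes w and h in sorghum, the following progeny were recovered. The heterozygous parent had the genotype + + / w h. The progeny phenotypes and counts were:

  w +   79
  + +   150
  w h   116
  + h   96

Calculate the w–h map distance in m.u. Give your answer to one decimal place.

39.7 m.u.

The recombinant classes are + h and w +: 96 + 79 = 175.
Recombination frequency = 175/441 = 0.3968 ≈ 39.7%, i.e. 39.7 m.u.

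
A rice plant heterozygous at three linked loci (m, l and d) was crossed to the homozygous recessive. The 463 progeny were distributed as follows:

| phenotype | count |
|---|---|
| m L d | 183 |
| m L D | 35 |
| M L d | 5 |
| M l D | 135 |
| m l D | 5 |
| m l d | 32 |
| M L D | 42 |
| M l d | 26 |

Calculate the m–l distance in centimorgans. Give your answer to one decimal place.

18.1 centimorgans

The two most frequent reciprocal classes, m L d and M l D, are the parental types, so the F1 was m L d / M l D.
The two rarest classes, M L d and m l D, are the double crossovers. Comparing them with the parentals, only the m allele has switched, so m is the middle locus and the order is l – m – d.
Crossovers in the l–m interval produce the single-crossover classes m l d and M L D (32 + 42 = 74) plus the double crossovers (10).
RF(l–m) = (74 + 10) / 463 = 84/463 = 0.1814 → 18.1 centimorgans.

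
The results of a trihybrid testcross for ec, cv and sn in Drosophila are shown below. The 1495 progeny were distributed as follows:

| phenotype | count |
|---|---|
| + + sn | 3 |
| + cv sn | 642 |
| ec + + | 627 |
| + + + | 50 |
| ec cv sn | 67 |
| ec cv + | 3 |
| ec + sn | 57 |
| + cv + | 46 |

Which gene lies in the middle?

The two most frequent reciprocal classes, + cv sn and ec + +, are the parental types, so the F1 was + cv sn / ec + +.
The two rarest classes, + + sn and ec cv +, are the double crossovers. Comparing them with the parentals, only the cv allele has switched, so cv is the middle locus and the order is sn – cv – ec.

cv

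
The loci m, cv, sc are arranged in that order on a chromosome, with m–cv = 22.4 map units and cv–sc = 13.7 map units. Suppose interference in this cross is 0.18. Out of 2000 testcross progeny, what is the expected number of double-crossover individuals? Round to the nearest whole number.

50

Map distances give recombination frequencies of 0.224 and 0.137 for the two intervals.
With interference 0.18 (so coincidence = 0.82), expected double-crossover frequency = 0.224 × 0.137 × 0.82 = 0.02516.
Expected number = 0.02516 × 2000 = 50.33 ≈ 50.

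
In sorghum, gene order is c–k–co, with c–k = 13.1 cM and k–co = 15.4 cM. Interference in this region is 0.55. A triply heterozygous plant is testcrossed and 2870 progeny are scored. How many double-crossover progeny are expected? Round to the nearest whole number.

Map distances give recombination frequencies of 0.131 and 0.154 for the two intervals.
With interference 0.55 (so coincidence = 0.45), expected double-crossover frequency = 0.131 × 0.154 × 0.45 = 0.00908.
Expected number = 0.00908 × 2870 = 26.05 ≈ 26.

26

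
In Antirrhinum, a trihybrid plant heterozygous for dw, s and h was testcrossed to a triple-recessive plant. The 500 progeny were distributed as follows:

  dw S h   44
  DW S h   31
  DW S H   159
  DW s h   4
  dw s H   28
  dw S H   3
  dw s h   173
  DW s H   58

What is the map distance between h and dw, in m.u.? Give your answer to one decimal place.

The two most frequent reciprocal classes, DW S H and dw s h, are the parental types, so the F1 was DW S H / dw s h.
The two rarest classes, dw S H and DW s h, are the double crossovers. Comparing them with the parentals, only the dw allele has switched, so dw is the middle locus and the order is h – dw – s.
Crossovers in the h–dw interval produce the single-crossover classes DW S h and dw s H (31 + 28 = 59) plus the double crossovers (7).
RF(h–dw) = (59 + 7) / 500 = 66/500 = 0.1320 → 13.2 m.u.

13.2 m.u.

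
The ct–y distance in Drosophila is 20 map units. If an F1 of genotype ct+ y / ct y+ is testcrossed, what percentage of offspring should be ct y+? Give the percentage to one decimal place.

A map distance of 20 map units corresponds to a recombination frequency of 0.200.
The F1 is ct+ y / ct y+, so ct y+ is a parental gamete class with expected frequency (1 − r)/2 = 0.800/2 = 0.4000.
That is 0.4000 = 40.0% of the progeny.

40.0%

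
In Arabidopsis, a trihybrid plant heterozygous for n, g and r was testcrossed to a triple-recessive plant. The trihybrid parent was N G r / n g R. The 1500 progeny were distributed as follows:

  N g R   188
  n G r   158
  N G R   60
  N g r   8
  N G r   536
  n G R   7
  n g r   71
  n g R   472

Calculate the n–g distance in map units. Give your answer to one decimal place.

24.1 map units

The two rarest classes, N g r and n G R, are the double crossovers. Comparing them with the parentals, only the g allele has switched, so g is the middle locus and the order is r – g – n.
Crossovers in the g–n interval produce the single-crossover classes n G r and N g R (158 + 188 = 346) plus the double crossovers (15).
RF(g–n) = (346 + 15) / 1500 = 361/1500 = 0.2407 → 24.1 map units.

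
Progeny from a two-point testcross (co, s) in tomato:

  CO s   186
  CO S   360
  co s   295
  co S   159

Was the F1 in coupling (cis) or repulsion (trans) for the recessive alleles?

The two most frequent classes are CO S (360) and co s (295); these are the parental (non-recombinant) types.
So the F1 carried CO S on one chromosome and co s on the other — the recessive alleles are on the same chromosome (cis / coupling).

cis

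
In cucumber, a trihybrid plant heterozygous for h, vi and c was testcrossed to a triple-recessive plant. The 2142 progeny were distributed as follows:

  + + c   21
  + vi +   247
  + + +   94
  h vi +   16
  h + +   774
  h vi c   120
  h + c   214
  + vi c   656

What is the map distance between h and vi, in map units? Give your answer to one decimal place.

The two most frequent reciprocal classes, h + + and + vi c, are the parental types, so the F1 was h + + / + vi c.
The two rarest classes, h vi + and + + c, are the double crossovers. Comparing them with the parentals, only the vi allele has switched, so vi is the middle locus and the order is c – vi – h.
Crossovers in the vi–h interval produce the single-crossover classes + + + and h vi c (94 + 120 = 214) plus the double crossovers (37).
RF(vi–h) = (214 + 37) / 2142 = 251/2142 = 0.1172 → 11.7 map units.

11.7 map units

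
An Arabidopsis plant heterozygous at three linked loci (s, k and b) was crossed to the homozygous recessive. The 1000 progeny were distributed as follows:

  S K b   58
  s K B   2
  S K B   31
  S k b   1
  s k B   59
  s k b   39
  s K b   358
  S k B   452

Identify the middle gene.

The two most frequent reciprocal classes, s K b and S k B, are the parental types, so the F1 was s K b / S k B.
The two rarest classes, s K B and S k b, are the double crossovers. Comparing them with the parentals, only the b allele has switched, so b is the middle locus and the order is k – b – s.

b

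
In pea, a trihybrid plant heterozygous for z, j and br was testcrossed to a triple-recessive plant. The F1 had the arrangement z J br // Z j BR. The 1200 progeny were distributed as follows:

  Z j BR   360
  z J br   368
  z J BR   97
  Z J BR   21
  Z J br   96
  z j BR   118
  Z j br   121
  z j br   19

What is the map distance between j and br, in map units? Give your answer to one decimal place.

The two rarest classes, z j br and Z J BR, are the double crossovers. Comparing them with the parentals, only the j allele has switched, so j is the middle locus and the order is z – j – br.
Crossovers in the j–br interval produce the single-crossover classes z J BR and Z j br (97 + 121 = 218) plus the double crossovers (40).
RF(j–br) = (218 + 40) / 1200 = 258/1200 = 0.2150 → 21.5 map units.

21.5 map units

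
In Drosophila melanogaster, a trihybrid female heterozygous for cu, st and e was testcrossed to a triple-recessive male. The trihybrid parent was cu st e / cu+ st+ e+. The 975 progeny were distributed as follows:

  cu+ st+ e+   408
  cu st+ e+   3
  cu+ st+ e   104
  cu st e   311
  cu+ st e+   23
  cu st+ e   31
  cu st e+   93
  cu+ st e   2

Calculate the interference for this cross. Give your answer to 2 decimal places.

The two rarest classes, cu+ st e and cu st+ e+, are the double crossovers. Comparing them with the parentals, only the cu allele has switched, so cu is the middle locus and the order is st – cu – e.
st–cu: (54 + 5)/975 = 0.0605; cu–e: (197 + 5)/975 = 0.2072.
Expected DCO frequency = 0.0605 × 0.2072 ≈ 0.01254; observed = 5/975 ≈ 0.00513.
Coefficient of coincidence = 0.00513/0.01254 ≈ 0.41; interference = 1 − 0.41 = 0.59.

0.59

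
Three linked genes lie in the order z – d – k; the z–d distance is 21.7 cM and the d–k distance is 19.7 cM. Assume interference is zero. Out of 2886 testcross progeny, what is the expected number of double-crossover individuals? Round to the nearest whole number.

Map distances give recombination frequencies of 0.217 and 0.197 for the two intervals.
With no interference, expected double-crossover frequency = 0.217 × 0.197 = 0.04275.
Expected number = 0.04275 × 2886 = 123.37 ≈ 123.

123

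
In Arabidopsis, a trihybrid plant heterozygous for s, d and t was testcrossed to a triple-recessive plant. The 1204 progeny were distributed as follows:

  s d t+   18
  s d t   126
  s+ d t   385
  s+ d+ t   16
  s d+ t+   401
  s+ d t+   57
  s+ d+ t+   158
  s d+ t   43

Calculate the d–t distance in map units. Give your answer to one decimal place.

The two most frequent reciprocal classes, s d+ t+ and s+ d t, are the parental types, so the F1 was s d+ t+ / s+ d t.
The two rarest classes, s d t+ and s+ d+ t, are the double crossovers. Comparing them with the parentals, only the d allele has switched, so d is the middle locus and the order is t – d – s.
Crossovers in the t–d interval produce the single-crossover classes s d+ t and s+ d t+ (43 + 57 = 100) plus the double crossovers (34).
RF(t–d) = (100 + 34) / 1204 = 134/1204 = 0.1113 → 11.1 map units.

11.1 map units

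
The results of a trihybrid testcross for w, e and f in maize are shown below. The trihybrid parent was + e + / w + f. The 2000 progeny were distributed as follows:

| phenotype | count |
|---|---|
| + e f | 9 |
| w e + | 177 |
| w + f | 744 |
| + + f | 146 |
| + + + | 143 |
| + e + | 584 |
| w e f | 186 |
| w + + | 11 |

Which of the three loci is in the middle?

f

The two rarest classes, + e f and w + +, are the double crossovers. Comparing them with the parentals, only the f allele has switched, so f is the middle locus and the order is w – f – e.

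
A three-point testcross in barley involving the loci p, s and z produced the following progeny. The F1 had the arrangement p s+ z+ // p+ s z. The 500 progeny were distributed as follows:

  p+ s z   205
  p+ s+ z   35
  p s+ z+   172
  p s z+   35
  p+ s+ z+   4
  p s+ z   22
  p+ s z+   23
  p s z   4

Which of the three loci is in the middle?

The two rarest classes, p+ s+ z+ and p s z, are the double crossovers. Comparing them with the parentals, only the p allele has switched, so p is the middle locus and the order is z – p – s.

p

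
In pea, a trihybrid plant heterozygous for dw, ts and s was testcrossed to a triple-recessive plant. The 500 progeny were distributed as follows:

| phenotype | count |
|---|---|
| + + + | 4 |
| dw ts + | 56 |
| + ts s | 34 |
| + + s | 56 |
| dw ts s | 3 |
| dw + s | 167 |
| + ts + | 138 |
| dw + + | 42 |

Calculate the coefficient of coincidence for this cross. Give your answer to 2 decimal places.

The two most frequent reciprocal classes, + ts + and dw + s, are the parental types, so the F1 was + ts + / dw + s.
The two rarest classes, + + + and dw ts s, are the double crossovers. Comparing them with the parentals, only the ts allele has switched, so ts is the middle locus and the order is dw – ts – s.
dw–ts: (112 + 7)/500 = 0.2380; ts–s: (76 + 7)/500 = 0.1660.
Expected DCO frequency = 0.2380 × 0.1660 ≈ 0.03951; observed = 7/500 ≈ 0.01400.
Coefficient of coincidence = 0.01400/0.03951 ≈ 0.35.

0.35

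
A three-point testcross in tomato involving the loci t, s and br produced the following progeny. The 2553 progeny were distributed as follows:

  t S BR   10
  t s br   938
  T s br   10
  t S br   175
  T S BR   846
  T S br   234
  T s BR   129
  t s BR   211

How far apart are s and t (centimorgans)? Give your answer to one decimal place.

The two most frequent reciprocal classes, t s br and T S BR, are the parental types, so the F1 was t s br / T S BR.
The two rarest classes, T s br and t S BR, are the double crossovers. Comparing them with the parentals, only the t allele has switched, so t is the middle locus and the order is s – t – br.
Crossovers in the s–t interval produce the single-crossover classes t S br and T s BR (175 + 129 = 304) plus the double crossovers (20).
RF(s–t) = (304 + 20) / 2553 = 324/2553 = 0.1269 → 12.7 centimorgans.

12.7 centimorgans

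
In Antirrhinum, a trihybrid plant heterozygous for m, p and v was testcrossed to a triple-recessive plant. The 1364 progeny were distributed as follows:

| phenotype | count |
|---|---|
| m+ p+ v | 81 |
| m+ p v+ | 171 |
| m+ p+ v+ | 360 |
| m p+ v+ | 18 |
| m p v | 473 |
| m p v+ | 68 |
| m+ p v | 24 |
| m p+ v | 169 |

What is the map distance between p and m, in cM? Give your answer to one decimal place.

28.0 cM

The two most frequent reciprocal classes, m p v and m+ p+ v+, are the parental types, so the F1 was m p v / m+ p+ v+.
The two rarest classes, m+ p v and m p+ v+, are the double crossovers. Comparing them with the parentals, only the m allele has switched, so m is the middle locus and the order is p – m – v.
Crossovers in the p–m interval produce the single-crossover classes m p+ v and m+ p v+ (169 + 171 = 340) plus the double crossovers (42).
RF(p–m) = (340 + 42) / 1364 = 382/1364 = 0.2801 → 28.0 cM.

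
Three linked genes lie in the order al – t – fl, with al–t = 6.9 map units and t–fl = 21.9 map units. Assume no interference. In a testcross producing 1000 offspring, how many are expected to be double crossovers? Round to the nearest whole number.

Map distances give recombination frequencies of 0.069 and 0.219 for the two intervals.
With no interference, expected double-crossover frequency = 0.069 × 0.219 = 0.01511.
Expected number = 0.01511 × 1000 = 15.11 ≈ 15.

15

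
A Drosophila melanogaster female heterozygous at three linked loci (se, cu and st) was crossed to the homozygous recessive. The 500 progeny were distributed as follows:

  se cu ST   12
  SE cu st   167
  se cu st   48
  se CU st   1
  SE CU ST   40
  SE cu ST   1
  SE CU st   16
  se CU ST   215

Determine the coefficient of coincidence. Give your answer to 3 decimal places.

The two most frequent reciprocal classes, se CU ST and SE cu st, are the parental types, so the F1 was se CU ST / SE cu st.
The two rarest classes, se CU st and SE cu ST, are the double crossovers. Comparing them with the parentals, only the st allele has switched, so st is the middle locus and the order is cu – st – se.
cu–st: (28 + 2)/500 = 0.0600; st–se: (88 + 2)/500 = 0.1800.
Expected DCO frequency = 0.0600 × 0.1800 ≈ 0.01080; observed = 2/500 ≈ 0.00400.
Coefficient of coincidence = 0.00400/0.01080 ≈ 0.370.

0.370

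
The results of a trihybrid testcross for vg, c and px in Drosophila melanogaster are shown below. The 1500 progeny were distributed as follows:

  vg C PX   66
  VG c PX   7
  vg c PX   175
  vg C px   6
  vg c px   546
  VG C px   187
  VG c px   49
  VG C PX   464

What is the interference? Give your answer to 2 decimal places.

0.59

The two most frequent reciprocal classes, VG C PX and vg c px, are the parental types, so the F1 was VG C PX / vg c px.
The two rarest classes, VG c PX and vg C px, are the double crossovers. Comparing them with the parentals, only the c allele has switched, so c is the middle locus and the order is px – c – vg.
px–c: (362 + 13)/1500 = 0.2500; c–vg: (115 + 13)/1500 = 0.0853.
Expected DCO frequency = 0.2500 × 0.0853 ≈ 0.02133; observed = 13/1500 ≈ 0.00867.
Coefficient of coincidence = 0.00867/0.02133 ≈ 0.41; interference = 1 − 0.41 = 0.59.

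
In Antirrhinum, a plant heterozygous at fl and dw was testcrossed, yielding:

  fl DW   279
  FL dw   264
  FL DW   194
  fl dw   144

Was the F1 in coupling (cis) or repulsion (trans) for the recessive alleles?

trans

The two most frequent classes are FL dw (264) and fl DW (279); these are the parental (non-recombinant) types.
So the F1 carried FL dw on one chromosome and fl DW on the other — the recessive alleles are on opposite chromosomes (trans / repulsion).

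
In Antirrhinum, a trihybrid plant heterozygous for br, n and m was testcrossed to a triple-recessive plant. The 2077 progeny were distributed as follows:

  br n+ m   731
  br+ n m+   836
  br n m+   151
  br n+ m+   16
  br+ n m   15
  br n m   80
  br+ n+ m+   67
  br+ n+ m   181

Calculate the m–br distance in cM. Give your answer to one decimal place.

17.5 cM

The two most frequent reciprocal classes, br+ n m+ and br n+ m, are the parental types, so the F1 was br+ n m+ / br n+ m.
The two rarest classes, br+ n m and br n+ m+, are the double crossovers. Comparing them with the parentals, only the m allele has switched, so m is the middle locus and the order is n – m – br.
Crossovers in the m–br interval produce the single-crossover classes br n m+ and br+ n+ m (151 + 181 = 332) plus the double crossovers (31).
RF(m–br) = (332 + 31) / 2077 = 363/2077 = 0.1748 → 17.5 cM.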